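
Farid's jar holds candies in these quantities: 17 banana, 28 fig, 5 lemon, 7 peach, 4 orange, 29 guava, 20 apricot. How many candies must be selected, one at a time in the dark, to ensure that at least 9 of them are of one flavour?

49

An adversary could hand out at most 8 candies per flavour (lemon, peach, orange run out sooner): 8 + 8 + 5 + 7 + 4 + 8 + 8 = 48 candies and still no flavour has 9.
One more candy lands in a flavour already at 8, so 49 draws are enough and 48 are not.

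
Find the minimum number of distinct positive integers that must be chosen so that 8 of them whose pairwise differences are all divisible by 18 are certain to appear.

127

Integers whose pairwise differences are multiples of 18 are exactly those sharing a remainder mod 18. The 18 residue classes mod 18 are the pigeonholes.
With 126 integers one could put 7 in each residue class and have no class reach 8.
The 127th integer pushes some class to 8, so 18·7 + 1 = 127.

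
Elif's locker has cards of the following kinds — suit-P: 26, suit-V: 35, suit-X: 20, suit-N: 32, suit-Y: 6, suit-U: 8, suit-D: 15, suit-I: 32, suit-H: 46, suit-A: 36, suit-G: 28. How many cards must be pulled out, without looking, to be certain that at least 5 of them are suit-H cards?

In the worst case for collecting suit-H cards, every non-suit-H card comes out first.
There are 26 + 35 + 20 + 32 + 6 + 8 + 15 + 32 + 36 + 28 = 238 non-suit-H cards altogether.
After those, each further card must be suit-H, so 238 + 5 = 243 draws guarantee 5 suit-H cards.

243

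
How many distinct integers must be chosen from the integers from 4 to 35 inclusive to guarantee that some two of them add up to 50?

Two chosen integers sum to 50 exactly when both halves of some pair {x, 50−x} with 15 ≤ x ≤ 50−x ≤ 35 are chosen — 10 such pairs.
The remaining 12 elements (those with no distinct partner in range) can never complete a 50-sum, so the worst case takes all of them and one from each pair: 12 + 10 = 22.
By pigeonhole, the 23rd integer has to be the second member of some pair, so 22 + 1 = 23.

23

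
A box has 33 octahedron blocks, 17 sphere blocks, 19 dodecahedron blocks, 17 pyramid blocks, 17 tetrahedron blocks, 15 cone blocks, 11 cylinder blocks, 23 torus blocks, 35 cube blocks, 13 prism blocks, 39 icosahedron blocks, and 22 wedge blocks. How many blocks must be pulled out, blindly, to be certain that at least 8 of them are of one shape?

By the pigeonhole principle, put each drawn block into a box by shape. The largest draw with every box below 8 takes min(count, 7) from each shape.
Σ min(cᵢ, 7) = 7 + 7 + 7 + 7 + 7 + 7 + 7 + 7 + 7 + 7 + 7 + 7 = 84.
Draw number 84 + 1 = 85 must push one box to 8.

85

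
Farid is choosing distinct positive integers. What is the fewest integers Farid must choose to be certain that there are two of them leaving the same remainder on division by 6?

By pigeonhole, the 6 residue classes mod 6 are the pigeonholes.
With 6 integers one could put 1 in each residue class and have no class reach 2.
The 7th integer pushes some class to 2, so 6·1 + 1 = 7.

7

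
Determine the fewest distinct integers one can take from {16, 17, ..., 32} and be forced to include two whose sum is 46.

11

Two chosen integers sum to 46 exactly when both halves of some pair {x, 46−x} with 16 ≤ x ≤ 46−x ≤ 30 are chosen — 7 such pairs.
The remaining 3 elements (those with no distinct partner in range) can never complete a 46-sum, so the worst case takes all of them and one from each pair: 3 + 7 = 10.
The 11th integer has to be the second member of some pair, so 10 + 1 = 11.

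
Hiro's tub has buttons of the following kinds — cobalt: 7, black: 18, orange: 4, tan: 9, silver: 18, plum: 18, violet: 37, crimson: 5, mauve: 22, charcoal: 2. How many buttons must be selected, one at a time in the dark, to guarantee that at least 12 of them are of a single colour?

Pigeonhole: put each drawn button into a box by colour. The largest draw with every box below 12 takes min(count, 11) from each colour; colours with fewer than 11 contribute all they have.
Σ min(cᵢ, 11) = 7 + 11 + 4 + 9 + 11 + 11 + 11 + 5 + 11 + 2 = 82.
Draw number 82 + 1 = 83 must push one box to 12.

83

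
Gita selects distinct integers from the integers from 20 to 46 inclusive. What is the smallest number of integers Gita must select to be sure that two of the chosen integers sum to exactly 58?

19

A set avoiding the sum 58 can contain at most one of each pair {x, 58−x}, plus the 9 elements whose complement lies outside the range or equal to its own complement.
The integers 29, …, 46 (18 of them) are such a set: any two sum to at least 29+30 = 59 > 58.
Any 19th integer completes one of the 9 pairs, so 19 choices force a sum of 58.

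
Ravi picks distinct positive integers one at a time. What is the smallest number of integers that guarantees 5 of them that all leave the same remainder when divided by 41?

Pigeonhole: the 41 residue classes mod 41 are the pigeonholes.
With 164 integers one could put 4 in each residue class and have no class reach 5.
The 165th integer pushes some class to 5, so 41·4 + 1 = 165.

165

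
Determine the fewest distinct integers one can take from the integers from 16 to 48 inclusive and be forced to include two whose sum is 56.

22

Group the elements by complementary pair {x, 56−x}: {16,40}, {17,39}, {18,38}, …, giving 12 two-element pairs, the single value 28 (it cannot pair with itself since the integers are distinct), and 8 integers whose partner 56−x falls outside [16,48].
Pigeonhole: treating each of those 21 groups as a pigeonhole, one can pick one integer per group — 21 integers — with no two summing to 56.
The 22nd integer lands in an occupied pair, forcing a sum of 56.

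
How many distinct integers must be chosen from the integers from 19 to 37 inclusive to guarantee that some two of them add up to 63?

14

Two chosen integers sum to 63 exactly when both halves of some pair {x, 63−x} with 26 ≤ x ≤ 63−x ≤ 37 are chosen — 6 such pairs.
The remaining 7 elements (those with no distinct partner in range) can never complete a 63-sum, so the worst case takes all of them and one from each pair: 7 + 6 = 13.
By the pigeonhole principle, the 14th integer has to be the second member of some pair, so 13 + 1 = 14.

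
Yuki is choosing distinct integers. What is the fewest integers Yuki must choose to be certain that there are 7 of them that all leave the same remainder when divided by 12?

By pigeonhole, the 12 residue classes mod 12 are the pigeonholes.
With 72 integers one could put 6 in each residue class and have no class reach 7.
The 73rd integer pushes some class to 7, so 12·6 + 1 = 73.

73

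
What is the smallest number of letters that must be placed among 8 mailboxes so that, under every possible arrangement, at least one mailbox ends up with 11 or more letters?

With 80 letters one could put exactly 10 in each of the 8 mailboxes, and no mailbox would reach 11.
By pigeonhole, one more letter must land in a mailbox that already has 10, giving it 11.
So 8 × 10 + 1 = 81 letters are required.

81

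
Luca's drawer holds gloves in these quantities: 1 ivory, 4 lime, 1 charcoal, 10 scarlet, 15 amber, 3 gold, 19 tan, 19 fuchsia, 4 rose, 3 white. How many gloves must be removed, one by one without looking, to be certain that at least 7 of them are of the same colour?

Put each drawn glove into a box by colour. The largest draw with every box below 7 takes min(count, 6) from each colour; colours with fewer than 6 contribute all they have.
Σ min(cᵢ, 6) = 1 + 4 + 1 + 6 + 6 + 3 + 6 + 6 + 4 + 3 = 40.
Draw number 40 + 1 = 41 must push one box to 7.

41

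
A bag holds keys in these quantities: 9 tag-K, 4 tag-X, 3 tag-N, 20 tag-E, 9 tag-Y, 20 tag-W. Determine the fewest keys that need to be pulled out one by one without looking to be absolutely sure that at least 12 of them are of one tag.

48

Pigeonhole: put each drawn key into a box by tag. The largest draw with every box below 12 takes min(count, 11) from each tag; tags with fewer than 11 contribute all they have.
Σ min(cᵢ, 11) = 9 + 4 + 3 + 11 + 9 + 11 = 47.
Draw number 47 + 1 = 48 must push one box to 12.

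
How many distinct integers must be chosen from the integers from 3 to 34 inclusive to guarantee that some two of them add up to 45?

Group the elements by complementary pair {x, 45−x}: {11,34}, {12,33}, {13,32}, …, giving 12 two-element pairs and 8 integers whose partner 45−x falls outside [3,34].
By the pigeonhole principle, treating each of those 20 groups as a pigeonhole, one can pick one integer per group — 20 integers — with no two summing to 45.
The 21st integer lands in an occupied pair, forcing a sum of 45.

21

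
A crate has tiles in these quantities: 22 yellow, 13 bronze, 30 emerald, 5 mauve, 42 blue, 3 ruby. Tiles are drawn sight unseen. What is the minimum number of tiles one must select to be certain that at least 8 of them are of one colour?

An adversary could hand out at most 7 tiles per colour (mauve, ruby run out sooner): 7 + 7 + 7 + 5 + 7 + 3 = 36 tiles and still no colour has 8.
By the pigeonhole principle, one more tile lands in a colour already at 7, so 37 draws are enough and 36 are not.

37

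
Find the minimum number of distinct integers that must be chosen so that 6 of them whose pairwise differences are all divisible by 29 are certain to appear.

Integers whose pairwise differences are multiples of 29 are exactly those sharing a remainder mod 29. The 29 residue classes mod 29 are the pigeonholes.
With 145 integers one could put 5 in each residue class and have no class reach 6.
The 146th integer pushes some class to 6, so 29·5 + 1 = 146.

146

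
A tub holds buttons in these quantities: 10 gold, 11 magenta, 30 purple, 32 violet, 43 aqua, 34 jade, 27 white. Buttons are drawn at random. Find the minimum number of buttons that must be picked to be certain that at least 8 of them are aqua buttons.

In the worst case for collecting aqua buttons, every non-aqua button comes out first.
There are 10 + 11 + 30 + 32 + 34 + 27 = 144 non-aqua buttons altogether.
After those, each further button must be aqua, so 144 + 8 = 152 draws guarantee 8 aqua buttons.

152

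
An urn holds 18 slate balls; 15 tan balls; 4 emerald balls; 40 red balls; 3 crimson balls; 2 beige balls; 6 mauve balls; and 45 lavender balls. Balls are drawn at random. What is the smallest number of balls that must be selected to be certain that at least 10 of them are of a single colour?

52

An adversary could hand out at most 9 balls per colour (4 colours run out sooner): 9 + 9 + 4 + 9 + 3 + 2 + 6 + 9 = 51 balls and still no colour has 10.
One more ball lands in a colour already at 9, so 52 draws are enough and 51 are not.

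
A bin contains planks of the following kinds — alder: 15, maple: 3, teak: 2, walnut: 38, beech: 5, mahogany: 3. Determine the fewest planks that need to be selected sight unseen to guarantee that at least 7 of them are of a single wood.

26

An adversary could hand out at most 6 planks per wood (4 woods run out sooner): 6 + 3 + 2 + 6 + 5 + 3 = 25 planks and still no wood has 7.
One more plank lands in a wood already at 6, so 26 draws are enough and 25 are not.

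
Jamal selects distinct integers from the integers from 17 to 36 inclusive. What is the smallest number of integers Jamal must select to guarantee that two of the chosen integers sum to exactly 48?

A set avoiding the sum 48 can contain at most one of each pair {x, 48−x}, plus the 6 elements whose complement lies outside the range or equal to its own complement.
The integers 24, …, 36 (13 of them) are such a set: any two sum to at least 24+25 = 49 > 48.
Pigeonhole: any 14th integer completes one of the 7 pairs, so 14 choices force a sum of 48.

14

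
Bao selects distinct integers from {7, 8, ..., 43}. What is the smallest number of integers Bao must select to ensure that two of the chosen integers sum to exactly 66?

28

Two chosen integers sum to 66 exactly when both halves of some pair {x, 66−x} with 23 ≤ x ≤ 66−x ≤ 43 are chosen — 10 such pairs.
The remaining 17 elements (those with no distinct partner in range) can never complete a 66-sum, so the worst case takes all of them and one from each pair: 17 + 10 = 27.
The 28th integer has to be the second member of some pair, so 27 + 1 = 28.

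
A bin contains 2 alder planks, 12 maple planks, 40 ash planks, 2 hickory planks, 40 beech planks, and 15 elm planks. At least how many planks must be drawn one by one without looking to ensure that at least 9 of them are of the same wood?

An adversary could hand out at most 8 planks per wood (alder, hickory run out sooner): 2 + 8 + 8 + 2 + 8 + 8 = 36 planks and still no wood has 9.
By the pigeonhole principle, one more plank lands in a wood already at 8, so 37 draws are enough and 36 are not.

37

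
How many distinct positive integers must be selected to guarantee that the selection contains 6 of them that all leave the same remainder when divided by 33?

166

The 33 residue classes mod 33 are the pigeonholes.
With 165 integers one could put 5 in each residue class and have no class reach 6.
The 166th integer pushes some class to 6, so 33·5 + 1 = 166.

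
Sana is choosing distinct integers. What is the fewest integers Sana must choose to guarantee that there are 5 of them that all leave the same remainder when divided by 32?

The 32 residue classes mod 32 are the pigeonholes.
With 128 integers one could put 4 in each residue class and have no class reach 5.
The 129th integer pushes some class to 5, so 32·4 + 1 = 129.

129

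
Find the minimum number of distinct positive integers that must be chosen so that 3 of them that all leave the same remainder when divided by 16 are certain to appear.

By the pigeonhole principle, the 16 residue classes mod 16 are the pigeonholes.
With 32 integers one could put 2 in each residue class and have no class reach 3.
The 33rd integer pushes some class to 3, so 16·2 + 1 = 33.

33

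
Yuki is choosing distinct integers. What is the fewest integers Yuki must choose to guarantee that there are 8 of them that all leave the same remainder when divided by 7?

50

By the pigeonhole principle, the 7 residue classes mod 7 are the pigeonholes.
With 49 integers one could put 7 in each residue class and have no class reach 8.
The 50th integer pushes some class to 8, so 7·7 + 1 = 50.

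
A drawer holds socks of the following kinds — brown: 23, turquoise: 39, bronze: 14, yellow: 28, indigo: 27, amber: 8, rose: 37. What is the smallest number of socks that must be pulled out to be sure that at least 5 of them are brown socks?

In the worst case for collecting brown socks, every non-brown sock comes out first.
There are 39 + 14 + 28 + 27 + 8 + 37 = 153 non-brown socks altogether.
After those, each further sock must be brown, so 153 + 5 = 158 draws guarantee 5 brown socks.

158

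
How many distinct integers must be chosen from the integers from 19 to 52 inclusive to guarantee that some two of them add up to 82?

24

Group the elements by complementary pair {x, 82−x}: {30,52}, {31,51}, {32,50}, …, giving 11 two-element pairs; the single value 41 (it cannot pair with itself since the integers are distinct); and 11 integers whose partner 82−x falls outside [19,52].
By the pigeonhole principle, treating each of those 23 groups as a pigeonhole, one can pick one integer per group — 23 integers — with no two summing to 82.
The 24th integer lands in an occupied pair, forcing a sum of 82.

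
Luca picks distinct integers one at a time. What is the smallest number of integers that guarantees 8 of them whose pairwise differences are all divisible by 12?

85

Integers whose pairwise differences are multiples of 12 are exactly those sharing a remainder mod 12. By the pigeonhole principle, the 12 residue classes mod 12 are the pigeonholes.
With 84 integers one could put 7 in each residue class and have no class reach 8.
The 85th integer pushes some class to 8, so 12·7 + 1 = 85.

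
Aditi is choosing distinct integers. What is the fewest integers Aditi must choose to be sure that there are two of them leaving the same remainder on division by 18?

By the pigeonhole principle, the 18 residue classes mod 18 are the pigeonholes.
With 18 integers one could put 1 in each residue class and have no class reach 2.
The 19th integer pushes some class to 2, so 18·1 + 1 = 19.

19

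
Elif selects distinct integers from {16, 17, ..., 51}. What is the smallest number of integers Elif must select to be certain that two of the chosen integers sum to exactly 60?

Group the elements by complementary pair {x, 60−x}: {16,44}, {17,43}, {18,42}, …, giving 14 two-element pairs, the single value 30 (it cannot pair with itself since the integers are distinct), and 7 integers whose partner 60−x falls outside [16,51].
Treating each of those 22 groups as a pigeonhole, one can pick one integer per group — 22 integers — with no two summing to 60.
The 23rd integer lands in an occupied pair, forcing a sum of 60.

23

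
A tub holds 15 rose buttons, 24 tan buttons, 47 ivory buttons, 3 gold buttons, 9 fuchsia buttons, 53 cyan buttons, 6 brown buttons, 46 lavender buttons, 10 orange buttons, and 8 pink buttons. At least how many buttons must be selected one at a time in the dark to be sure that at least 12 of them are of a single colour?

An adversary could hand out at most 11 buttons per colour (5 colours run out sooner): 11 + 11 + 11 + 3 + 9 + 11 + 6 + 11 + 10 + 8 = 91 buttons and still no colour has 12.
By the pigeonhole principle, one more button lands in a colour already at 11, so 92 draws are enough and 91 are not.

92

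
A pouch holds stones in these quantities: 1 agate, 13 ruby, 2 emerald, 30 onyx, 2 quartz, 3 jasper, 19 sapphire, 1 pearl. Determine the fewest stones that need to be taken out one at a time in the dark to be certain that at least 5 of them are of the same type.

22

Pigeonhole: put each drawn stone into a box by type. The largest draw with every box below 5 takes min(count, 4) from each type; types with fewer than 4 contribute all they have.
Σ min(cᵢ, 4) = 1 + 4 + 2 + 4 + 2 + 3 + 4 + 1 = 21.
Draw number 21 + 1 = 22 must push one box to 5.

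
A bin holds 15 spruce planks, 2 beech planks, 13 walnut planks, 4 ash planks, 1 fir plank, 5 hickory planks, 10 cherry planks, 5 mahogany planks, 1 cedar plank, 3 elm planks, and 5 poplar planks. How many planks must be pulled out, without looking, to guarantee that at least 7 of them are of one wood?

By pigeonhole, the 11 woods are the holes; the planks drawn are the pigeons.
To avoid 7 of any one wood, the worst case takes at most 6 of each wood, or every plank of a wood that has fewer than 6.
That gives 6 + 2 + 6 + 4 + 1 + 5 + 6 + 5 + 1 + 3 + 5 = 44 planks with no wood reaching 7.
The next plank forces some wood to 7, so 44 + 1 = 45.

45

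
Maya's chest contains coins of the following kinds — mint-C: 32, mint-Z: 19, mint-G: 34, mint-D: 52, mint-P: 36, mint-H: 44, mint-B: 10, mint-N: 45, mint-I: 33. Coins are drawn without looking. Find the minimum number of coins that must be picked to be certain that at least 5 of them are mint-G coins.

In the worst case for collecting mint-G coins, every non-mint-G coin comes out first.
There are 32 + 19 + 52 + 36 + 44 + 10 + 45 + 33 = 271 non-mint-G coins altogether.
After those, each further coin must be mint-G, so 271 + 5 = 276 draws guarantee 5 mint-G coins.

276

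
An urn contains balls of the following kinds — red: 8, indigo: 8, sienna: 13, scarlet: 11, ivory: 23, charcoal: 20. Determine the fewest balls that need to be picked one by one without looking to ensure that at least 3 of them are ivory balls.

In the worst case for collecting ivory balls, every non-ivory ball comes out first.
There are 8 + 8 + 13 + 11 + 20 = 60 non-ivory balls altogether.
After those, each further ball must be ivory, so 60 + 3 = 63 draws guarantee 3 ivory balls.

63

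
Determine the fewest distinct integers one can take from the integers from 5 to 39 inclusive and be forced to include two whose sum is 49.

A set avoiding the sum 49 can contain at most one of each pair {x, 49−x}, plus the 5 elements whose complement lies outside the range.
The integers 5, …, 24 (20 of them) are such a set: any two sum to at least 5+6 = 11 and at most 23+24 = 47 < 49.
By the pigeonhole principle, any 21st integer completes one of the 15 pairs, so 21 choices force a sum of 49.

21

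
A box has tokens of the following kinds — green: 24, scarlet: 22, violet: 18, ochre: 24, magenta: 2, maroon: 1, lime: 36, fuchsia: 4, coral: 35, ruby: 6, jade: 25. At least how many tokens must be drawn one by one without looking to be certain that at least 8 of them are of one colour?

By pigeonhole, the 11 colours are the holes; the tokens drawn are the pigeons.
To avoid 8 of any one colour, the worst case takes at most 7 of each colour, or every token of a colour that has fewer than 7.
That gives 7 + 7 + 7 + 7 + 2 + 1 + 7 + 4 + 7 + 6 + 7 = 62 tokens with no colour reaching 8.
The next token forces some colour to 8, so 62 + 1 = 63.

63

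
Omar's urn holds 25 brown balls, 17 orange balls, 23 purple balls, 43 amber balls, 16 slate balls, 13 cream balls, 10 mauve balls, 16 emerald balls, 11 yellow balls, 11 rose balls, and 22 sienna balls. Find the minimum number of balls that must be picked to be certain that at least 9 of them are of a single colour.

89

An adversary could hand out at most 8 balls per colour: 8 + 8 + 8 + 8 + 8 + 8 + 8 + 8 + 8 + 8 + 8 = 88 balls and still no colour has 9.
One more ball lands in a colour already at 8, so 89 draws are enough and 88 are not.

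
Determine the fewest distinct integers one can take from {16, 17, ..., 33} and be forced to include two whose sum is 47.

11

Two chosen integers sum to 47 exactly when both halves of some pair {x, 47−x} with 16 ≤ x ≤ 47−x ≤ 31 are chosen — 8 such pairs.
The remaining 2 elements (those with no distinct partner in range) can never complete a 47-sum, so the worst case takes all of them and one from each pair: 2 + 8 = 10.
By the pigeonhole principle, the 11th integer has to be the second member of some pair, so 10 + 1 = 11.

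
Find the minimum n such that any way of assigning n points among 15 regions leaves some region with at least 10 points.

136

With 135 points one could put exactly 9 in each of the 15 regions, and no region would reach 10.
One more point must land in a region that already has 9, giving it 10.
So 15 × 9 + 1 = 136 points are required.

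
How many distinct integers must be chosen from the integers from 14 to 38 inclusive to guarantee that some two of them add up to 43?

18

Two chosen integers sum to 43 exactly when both halves of some pair {x, 43−x} with 14 ≤ x ≤ 43−x ≤ 29 are chosen — 8 such pairs.
The remaining 9 elements (those with no distinct partner in range) can never complete a 43-sum, so the worst case takes all of them and one from each pair: 9 + 8 = 17.
By pigeonhole, the 18th integer has to be the second member of some pair, so 17 + 1 = 18.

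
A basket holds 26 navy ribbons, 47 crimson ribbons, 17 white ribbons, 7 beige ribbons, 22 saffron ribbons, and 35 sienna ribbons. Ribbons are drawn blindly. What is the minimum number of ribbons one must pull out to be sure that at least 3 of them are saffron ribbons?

In the worst case for collecting saffron ribbons, every non-saffron ribbon comes out first.
There are 26 + 47 + 17 + 7 + 35 = 132 non-saffron ribbons altogether.
After those, each further ribbon must be saffron, so 132 + 3 = 135 draws guarantee 3 saffron ribbons.

135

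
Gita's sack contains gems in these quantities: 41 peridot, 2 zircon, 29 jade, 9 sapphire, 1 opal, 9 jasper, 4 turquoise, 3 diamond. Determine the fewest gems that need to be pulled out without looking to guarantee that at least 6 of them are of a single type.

31

An adversary could hand out at most 5 gems per type (4 types run out sooner): 5 + 2 + 5 + 5 + 1 + 5 + 4 + 3 = 30 gems and still no type has 6.
One more gem lands in a type already at 5, so 31 draws are enough and 30 are not.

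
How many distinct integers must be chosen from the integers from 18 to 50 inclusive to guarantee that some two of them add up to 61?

21

Group the elements by complementary pair {x, 61−x}: {18,43}, {19,42}, {20,41}, …, giving 13 two-element pairs and 7 integers whose partner 61−x falls outside [18,50].
Pigeonhole: treating each of those 20 groups as a pigeonhole, one can pick one integer per group — 20 integers — with no two summing to 61.
The 21st integer lands in an occupied pair, forcing a sum of 61.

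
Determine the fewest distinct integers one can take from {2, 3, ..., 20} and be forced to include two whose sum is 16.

14

Group the elements by complementary pair {x, 16−x}: {2,14}, {3,13}, {4,12}, …, giving 6 two-element pairs; the single value 8 (it cannot pair with itself since the integers are distinct); and 6 integers whose partner 16−x falls outside [2,20].
By the pigeonhole principle, treating each of those 13 groups as a pigeonhole, one can pick one integer per group — 13 integers — with no two summing to 16.
The 14th integer lands in an occupied pair, forcing a sum of 16.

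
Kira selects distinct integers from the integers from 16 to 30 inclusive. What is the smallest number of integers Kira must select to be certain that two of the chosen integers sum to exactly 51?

11

A set avoiding the sum 51 can contain at most one of each pair {x, 51−x}, plus the 5 elements whose complement lies outside the range.
The integers 16, …, 25 (10 of them) are such a set: any two sum to at least 16+17 = 33 and at most 24+25 = 49 < 51.
By pigeonhole, any 11th integer completes one of the 5 pairs, so 11 choices force a sum of 51.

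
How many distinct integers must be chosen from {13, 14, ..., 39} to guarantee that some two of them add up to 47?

A set avoiding the sum 47 can contain at most one of each pair {x, 47−x}, plus the 5 elements whose complement lies outside the range.
The integers 24, …, 39 (16 of them) are such a set: any two sum to at least 24+25 = 49 > 47.
Pigeonhole: any 17th integer completes one of the 11 pairs, so 17 choices force a sum of 47.

17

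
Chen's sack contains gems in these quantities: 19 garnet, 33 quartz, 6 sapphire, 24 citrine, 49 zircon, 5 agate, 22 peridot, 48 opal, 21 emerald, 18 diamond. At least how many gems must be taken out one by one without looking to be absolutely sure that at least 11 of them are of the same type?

An adversary could hand out at most 10 gems per type (sapphire, agate run out sooner): 10 + 10 + 6 + 10 + 10 + 5 + 10 + 10 + 10 + 10 = 91 gems and still no type has 11.
By the pigeonhole principle, one more gem lands in a type already at 10, so 92 draws are enough and 91 are not.

92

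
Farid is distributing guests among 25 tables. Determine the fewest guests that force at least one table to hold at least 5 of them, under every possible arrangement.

With 100 guests one could put exactly 4 in each of the 25 tables, and no table would reach 5.
Pigeonhole: one more guest must land in a table that already has 4, giving it 5.
So 25 × 4 + 1 = 101 guests are required.

101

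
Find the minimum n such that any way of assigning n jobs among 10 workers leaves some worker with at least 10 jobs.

91

With 90 jobs one could put exactly 9 in each of the 10 workers, and no worker would reach 10.
By pigeonhole, one more job must land in a worker that already has 9, giving it 10.
So 10 × 9 + 1 = 91 jobs are required.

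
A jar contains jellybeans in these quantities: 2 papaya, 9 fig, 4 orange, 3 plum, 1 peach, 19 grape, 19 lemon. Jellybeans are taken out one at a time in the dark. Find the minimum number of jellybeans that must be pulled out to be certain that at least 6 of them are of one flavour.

26

An adversary could hand out at most 5 jellybeans per flavour (4 flavours run out sooner): 2 + 5 + 4 + 3 + 1 + 5 + 5 = 25 jellybeans and still no flavour has 6.
Pigeonhole: one more jellybean lands in a flavour already at 5, so 26 draws are enough and 25 are not.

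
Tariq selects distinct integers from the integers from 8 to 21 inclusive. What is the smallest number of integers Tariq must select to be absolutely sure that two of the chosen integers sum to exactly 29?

Group the elements by complementary pair {x, 29−x}: {8,21}, {9,20}, {10,19}, …, giving 7 two-element pairs.
Treating each of those 7 groups as a pigeonhole, one can pick one integer per group — 7 integers — with no two summing to 29.
The 8th integer lands in an occupied pair, forcing a sum of 29.

8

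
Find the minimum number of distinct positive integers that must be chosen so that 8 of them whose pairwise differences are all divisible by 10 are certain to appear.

Integers whose pairwise differences are multiples of 10 are exactly those sharing a remainder mod 10. The 10 residue classes mod 10 are the pigeonholes.
With 70 integers one could put 7 in each residue class and have no class reach 8.
The 71st integer pushes some class to 8, so 10·7 + 1 = 71.

71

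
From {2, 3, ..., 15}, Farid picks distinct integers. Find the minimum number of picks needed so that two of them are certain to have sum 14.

10

A set avoiding the sum 14 can contain at most one of each pair {x, 14−x}, plus the 4 elements whose complement lies outside the range or equal to its own complement.
The integers 7, …, 15 (9 of them) are such a set: any two sum to at least 7+8 = 15 > 14.
By the pigeonhole principle, any 10th integer completes one of the 5 pairs, so 10 choices force a sum of 14.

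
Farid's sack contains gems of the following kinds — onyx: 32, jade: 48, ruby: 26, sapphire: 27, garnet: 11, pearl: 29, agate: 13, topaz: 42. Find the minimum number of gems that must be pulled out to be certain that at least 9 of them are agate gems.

224

In the worst case for collecting agate gems, every non-agate gem comes out first.
There are 32 + 48 + 26 + 27 + 11 + 29 + 42 = 215 non-agate gems altogether.
After those, each further gem must be agate, so 215 + 9 = 224 draws guarantee 9 agate gems.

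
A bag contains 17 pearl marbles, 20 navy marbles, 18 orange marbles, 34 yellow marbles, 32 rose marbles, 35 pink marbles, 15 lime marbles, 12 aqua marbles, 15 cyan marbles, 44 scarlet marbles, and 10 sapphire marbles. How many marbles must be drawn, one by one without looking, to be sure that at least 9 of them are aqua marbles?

In the worst case for collecting aqua marbles, every non-aqua marble comes out first.
There are 17 + 20 + 18 + 34 + 32 + 35 + 15 + 15 + 44 + 10 = 240 non-aqua marbles altogether.
After those, each further marble must be aqua, so 240 + 9 = 249 draws guarantee 9 aqua marbles.

249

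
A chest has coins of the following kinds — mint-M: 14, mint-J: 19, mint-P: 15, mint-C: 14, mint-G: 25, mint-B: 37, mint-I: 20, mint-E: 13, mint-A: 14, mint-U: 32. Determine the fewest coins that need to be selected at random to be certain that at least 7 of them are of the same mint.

An adversary could hand out at most 6 coins per mint: 6 + 6 + 6 + 6 + 6 + 6 + 6 + 6 + 6 + 6 = 60 coins and still no mint has 7.
Pigeonhole: one more coin lands in a mint already at 6, so 61 draws are enough and 60 are not.

61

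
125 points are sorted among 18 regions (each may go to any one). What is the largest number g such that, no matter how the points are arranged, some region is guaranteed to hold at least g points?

By the pigeonhole principle, the 18 regions are the holes and the 125 points are the pigeons.
If every region held at most 6 points, the total would be at most 18 × 6 = 108, which is less than 125.
So some region holds at least ⌈125/18⌉ = 7 points.

7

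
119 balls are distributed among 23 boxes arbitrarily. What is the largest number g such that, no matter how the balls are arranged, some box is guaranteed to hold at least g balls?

The 23 boxes are the holes and the 119 balls are the pigeons.
If every box held at most 5 balls, the total would be at most 23 × 5 = 115, which is less than 119.
So some box holds at least ⌈119/23⌉ = 6 balls.

6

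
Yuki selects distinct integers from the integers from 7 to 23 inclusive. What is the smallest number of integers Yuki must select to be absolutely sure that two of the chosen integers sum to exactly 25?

Two chosen integers sum to 25 exactly when both halves of some pair {x, 25−x} with 7 ≤ x ≤ 25−x ≤ 18 are chosen — 6 such pairs.
The remaining 5 elements (those with no distinct partner in range) can never complete a 25-sum, so the worst case takes all of them and one from each pair: 5 + 6 = 11.
Pigeonhole: the 12th integer has to be the second member of some pair, so 11 + 1 = 12.

12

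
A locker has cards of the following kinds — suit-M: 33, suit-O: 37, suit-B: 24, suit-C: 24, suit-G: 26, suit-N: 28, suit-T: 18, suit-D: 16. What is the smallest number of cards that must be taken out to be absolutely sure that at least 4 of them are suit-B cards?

186

In the worst case for collecting suit-B cards, every non-suit-B card comes out first.
There are 33 + 37 + 24 + 26 + 28 + 18 + 16 = 182 non-suit-B cards altogether.
After those, each further card must be suit-B, so 182 + 4 = 186 draws guarantee 4 suit-B cards.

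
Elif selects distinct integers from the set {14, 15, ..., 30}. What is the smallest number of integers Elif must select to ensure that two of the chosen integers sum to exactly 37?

A set avoiding the sum 37 can contain at most one of each pair {x, 37−x}, plus the 7 elements whose complement lies outside the range.
The integers 19, …, 30 (12 of them) are such a set: any two sum to at least 19+20 = 39 > 37.
Any 13th integer completes one of the 5 pairs, so 13 choices force a sum of 37.

13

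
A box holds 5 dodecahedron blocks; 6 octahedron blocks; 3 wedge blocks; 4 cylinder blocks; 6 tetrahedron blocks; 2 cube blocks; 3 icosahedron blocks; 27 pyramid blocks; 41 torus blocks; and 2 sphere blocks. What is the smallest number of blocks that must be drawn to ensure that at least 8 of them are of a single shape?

46

The 10 shapes are the holes; the blocks drawn are the pigeons.
To avoid 8 of any one shape, the worst case takes at most 7 of each shape, or every block of a shape that has fewer than 7.
That gives 5 + 6 + 3 + 4 + 6 + 2 + 3 + 7 + 7 + 2 = 45 blocks with no shape reaching 8.
The next block forces some shape to 8, so 45 + 1 = 46.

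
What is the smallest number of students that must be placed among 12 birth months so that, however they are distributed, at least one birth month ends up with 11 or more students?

With 120 students one could put exactly 10 in each of the 12 birth months, and no birth month would reach 11.
By pigeonhole, one more student must land in a birth month that already has 10, giving it 11.
So 12 × 10 + 1 = 121 students are required.

121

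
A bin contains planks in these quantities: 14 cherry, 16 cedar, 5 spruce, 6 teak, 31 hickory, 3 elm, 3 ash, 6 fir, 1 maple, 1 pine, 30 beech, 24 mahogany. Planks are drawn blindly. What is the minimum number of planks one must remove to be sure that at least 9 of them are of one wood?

By the pigeonhole principle, put each drawn plank into a box by wood. The largest draw with every box below 9 takes min(count, 8) from each wood; woods with fewer than 8 contribute all they have.
Σ min(cᵢ, 8) = 8 + 8 + 5 + 6 + 8 + 3 + 3 + 6 + 1 + 1 + 8 + 8 = 65.
Draw number 65 + 1 = 66 must push one box to 9.

66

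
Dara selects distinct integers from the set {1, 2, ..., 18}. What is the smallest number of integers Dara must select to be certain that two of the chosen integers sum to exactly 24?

13

Two chosen integers sum to 24 exactly when both halves of some pair {x, 24−x} with 6 ≤ x ≤ 24−x ≤ 18 are chosen — 6 such pairs.
The remaining 6 elements (those with no distinct partner in range) can never complete a 24-sum, so the worst case takes all of them and one from each pair: 6 + 6 = 12.
The 13th integer has to be the second member of some pair, so 12 + 1 = 13.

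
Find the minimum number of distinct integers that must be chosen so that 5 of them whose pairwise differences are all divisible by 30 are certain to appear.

Integers whose pairwise differences are multiples of 30 are exactly those sharing a remainder mod 30. By the pigeonhole principle, the 30 residue classes mod 30 are the pigeonholes.
With 120 integers one could put 4 in each residue class and have no class reach 5.
The 121st integer pushes some class to 5, so 30·4 + 1 = 121.

121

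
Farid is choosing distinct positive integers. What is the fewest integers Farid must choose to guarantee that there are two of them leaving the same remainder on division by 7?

By the pigeonhole principle, the 7 residue classes mod 7 are the pigeonholes.
With 7 integers one could put 1 in each residue class and have no class reach 2.
The 8th integer pushes some class to 2, so 7·1 + 1 = 8.

8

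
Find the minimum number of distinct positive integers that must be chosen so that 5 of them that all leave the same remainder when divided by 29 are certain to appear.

117

The 29 residue classes mod 29 are the pigeonholes.
With 116 integers one could put 4 in each residue class and have no class reach 5.
The 117th integer pushes some class to 5, so 29·4 + 1 = 117.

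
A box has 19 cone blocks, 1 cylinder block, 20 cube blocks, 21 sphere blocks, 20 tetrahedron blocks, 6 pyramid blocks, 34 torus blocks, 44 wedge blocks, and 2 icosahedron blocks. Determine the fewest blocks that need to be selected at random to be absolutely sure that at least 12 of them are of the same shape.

76

Put each drawn block into a box by shape. The largest draw with every box below 12 takes min(count, 11) from each shape; shapes with fewer than 11 contribute all they have.
Σ min(cᵢ, 11) = 11 + 1 + 11 + 11 + 11 + 6 + 11 + 11 + 2 = 75.
Draw number 75 + 1 = 76 must push one box to 12.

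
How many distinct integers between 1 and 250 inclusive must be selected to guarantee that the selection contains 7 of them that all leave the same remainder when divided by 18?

109

Pigeonhole: the 18 residue classes mod 18 are the pigeonholes.
With 108 integers one could put 6 in each residue class and have no class reach 7.
The 109th integer pushes some class to 7, so 18·6 + 1 = 109.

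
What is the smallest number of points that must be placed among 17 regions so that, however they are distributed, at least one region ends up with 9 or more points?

With 136 points one could put exactly 8 in each of the 17 regions, and no region would reach 9.
One more point must land in a region that already has 8, giving it 9.
So 17 × 8 + 1 = 137 points are required.

137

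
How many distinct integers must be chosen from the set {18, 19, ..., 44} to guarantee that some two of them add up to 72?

20

Group the elements by complementary pair {x, 72−x}: {28,44}, {29,43}, {30,42}, …, giving 8 two-element pairs; the single value 36 (it cannot pair with itself since the integers are distinct); and 10 integers whose partner 72−x falls outside [18,44].
By pigeonhole, treating each of those 19 groups as a pigeonhole, one can pick one integer per group — 19 integers — with no two summing to 72.
The 20th integer lands in an occupied pair, forcing a sum of 72.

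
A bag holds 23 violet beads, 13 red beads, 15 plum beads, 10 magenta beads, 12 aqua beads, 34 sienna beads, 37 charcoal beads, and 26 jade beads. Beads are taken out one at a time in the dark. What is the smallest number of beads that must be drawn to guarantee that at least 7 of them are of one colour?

By pigeonhole, put each drawn bead into a box by colour. The largest draw with every box below 7 takes min(count, 6) from each colour.
Σ min(cᵢ, 6) = 6 + 6 + 6 + 6 + 6 + 6 + 6 + 6 = 48.
Draw number 48 + 1 = 49 must push one box to 7.

49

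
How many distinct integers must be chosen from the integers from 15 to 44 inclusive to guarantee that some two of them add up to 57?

17

Two chosen integers sum to 57 exactly when both halves of some pair {x, 57−x} with 15 ≤ x ≤ 57−x ≤ 42 are chosen — 14 such pairs.
The remaining 2 elements (those with no distinct partner in range) can never complete a 57-sum, so the worst case takes all of them and one from each pair: 2 + 14 = 16.
Pigeonhole: the 17th integer has to be the second member of some pair, so 16 + 1 = 17.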